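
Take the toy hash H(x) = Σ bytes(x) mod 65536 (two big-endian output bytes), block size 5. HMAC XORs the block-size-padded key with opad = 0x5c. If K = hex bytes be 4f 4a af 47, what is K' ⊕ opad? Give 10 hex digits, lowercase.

Key hex bytes be 4f 4a af 47 is exactly B = 5 bytes: K' = be 4f 4a af 47.
XOR each byte with 0x5c: be⊕5c=e2, 4f⊕5c=13, 4a⊕5c=16, af⊕5c=f3, 47⊕5c=1b.

e21316f31b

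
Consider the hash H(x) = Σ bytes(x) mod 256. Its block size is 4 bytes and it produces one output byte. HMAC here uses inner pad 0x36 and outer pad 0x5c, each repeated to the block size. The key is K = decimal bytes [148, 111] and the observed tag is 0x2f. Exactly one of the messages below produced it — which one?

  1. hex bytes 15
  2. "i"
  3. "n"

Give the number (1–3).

Key decimal bytes [148, 111] = 94 6f is 2 bytes ≤ B = 4; zero-pad to 4 bytes: K' = 94 6f 00 00.
K' ⊕ ipad = a2 59 36 36; K' ⊕ opad = c8 33 5c 5c.
m1: inner = H(a2 59 36 36 15) = 7c; tag = H(c8 33 5c 5c 7c) = 2f ← matches
m2: inner = H(a2 59 36 36 69) = d0; tag = H(c8 33 5c 5c d0) = 83
m3: inner = H(a2 59 36 36 6e) = d5; tag = H(c8 33 5c 5c d5) = 88

1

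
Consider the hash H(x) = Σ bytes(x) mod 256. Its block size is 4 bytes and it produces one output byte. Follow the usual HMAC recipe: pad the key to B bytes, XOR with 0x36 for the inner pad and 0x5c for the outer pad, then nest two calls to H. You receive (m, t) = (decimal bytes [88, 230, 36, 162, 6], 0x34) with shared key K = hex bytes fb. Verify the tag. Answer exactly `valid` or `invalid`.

Key hex bytes fb is 1 byte ≤ B = 4; zero-pad to 4 bytes: K' = fb 00 00 00.
K' ⊕ ipad = cd 36 36 36; K' ⊕ opad = a7 5c 5c 5c.
Inner hash: sum = 205+54+54+54+88+230+36+162+6 = 889; mod 256 = 121 → 79.
Outer hash (recomputed tag): sum = 167+92+92+92+121 = 564; mod 256 = 52 → 34.
Recomputed tag = 34; claimed = 34 → match.

valid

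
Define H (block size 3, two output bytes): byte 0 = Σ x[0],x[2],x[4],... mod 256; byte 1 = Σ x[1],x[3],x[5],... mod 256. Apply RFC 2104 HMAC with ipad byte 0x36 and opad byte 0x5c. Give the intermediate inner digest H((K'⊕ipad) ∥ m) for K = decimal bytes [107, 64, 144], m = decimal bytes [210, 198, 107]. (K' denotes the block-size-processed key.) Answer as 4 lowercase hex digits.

c9b3

Key decimal bytes [107, 64, 144] = 6b 40 90 is exactly B = 3 bytes: K' = 6b 40 90.
K' ⊕ ipad = 5d 76 a6.
Inner input = 5d 76 a6 ∥ d2 c6 6b.
Inner hash: even-index sum = 457 mod 256 = 201; odd-index sum = 435 mod 256 = 179 → c9 b3.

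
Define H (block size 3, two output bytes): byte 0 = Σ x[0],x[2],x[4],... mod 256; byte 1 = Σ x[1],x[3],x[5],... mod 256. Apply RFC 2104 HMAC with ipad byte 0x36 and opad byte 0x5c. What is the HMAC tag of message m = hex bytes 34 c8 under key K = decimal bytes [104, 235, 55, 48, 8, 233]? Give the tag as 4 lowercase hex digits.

bde7

Key decimal bytes [104, 235, 55, 48, 8, 233] = 68 eb 37 30 08 e9 is 6 bytes > B = 3, so hash it first: H(key) = a7 04, then zero-pad to 3 bytes: K' = a7 04 00.
K' ⊕ ipad = 91 32 36.  K' ⊕ opad = fb 58 5c.
Inner input = (K'⊕ipad) ∥ m = 91 32 36 ∥ 34 c8.
Inner hash: even-index sum = 399 mod 256 = 143; odd-index sum = 102 mod 256 = 102 → 8f 66.
Outer input = (K'⊕opad) ∥ inner = fb 58 5c ∥ 8f 66.
Outer hash (tag): even-index sum = 445 mod 256 = 189; odd-index sum = 231 mod 256 = 231 → bd e7.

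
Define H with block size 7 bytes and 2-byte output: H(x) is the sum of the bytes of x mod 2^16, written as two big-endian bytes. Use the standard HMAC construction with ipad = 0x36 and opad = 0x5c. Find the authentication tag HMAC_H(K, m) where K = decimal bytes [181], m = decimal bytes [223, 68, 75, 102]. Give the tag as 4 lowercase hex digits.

Key decimal bytes [181] = b5 is 1 byte ≤ B = 7; zero-pad to 7 bytes: K' = b5 00 00 00 00 00 00.
K' ⊕ ipad = 83 36 36 36 36 36 36.  K' ⊕ opad = e9 5c 5c 5c 5c 5c 5c.
Inner input = (K'⊕ipad) ∥ m = 83 36 36 36 36 36 36 ∥ df 44 4b 66.
Inner hash: sum = 131+54+54+54+54+54+54+223+68+75+102 = 923 → 03 9b.
Outer input = (K'⊕opad) ∥ inner = e9 5c 5c 5c 5c 5c 5c ∥ 03 9b.
Outer hash (tag): sum = 233+92+92+92+92+92+92+3+155 = 943 → 03 af.

03af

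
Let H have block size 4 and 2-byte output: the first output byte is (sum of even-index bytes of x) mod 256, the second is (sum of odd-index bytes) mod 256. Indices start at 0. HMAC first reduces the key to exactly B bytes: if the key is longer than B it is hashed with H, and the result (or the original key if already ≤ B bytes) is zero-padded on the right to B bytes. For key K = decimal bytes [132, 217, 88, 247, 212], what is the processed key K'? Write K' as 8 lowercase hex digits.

b0d00000

|K| = 5 > B = 4, so first hash the key.
H(K): even-index sum = 432 mod 256 = 176; odd-index sum = 464 mod 256 = 208 → b0 d0.
Zero-pad H(K) = b0 d0 to 4 bytes: K' = b0 d0 00 00.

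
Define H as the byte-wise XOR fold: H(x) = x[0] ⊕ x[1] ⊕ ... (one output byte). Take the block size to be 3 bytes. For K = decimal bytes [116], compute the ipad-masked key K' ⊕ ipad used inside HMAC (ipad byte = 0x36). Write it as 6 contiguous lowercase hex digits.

423636

Key decimal bytes [116] = 74 is 1 byte ≤ B = 3; zero-pad to 3 bytes: K' = 74 00 00.
XOR each byte with 0x36: 74⊕36=42, 00⊕36=36, 00⊕36=36.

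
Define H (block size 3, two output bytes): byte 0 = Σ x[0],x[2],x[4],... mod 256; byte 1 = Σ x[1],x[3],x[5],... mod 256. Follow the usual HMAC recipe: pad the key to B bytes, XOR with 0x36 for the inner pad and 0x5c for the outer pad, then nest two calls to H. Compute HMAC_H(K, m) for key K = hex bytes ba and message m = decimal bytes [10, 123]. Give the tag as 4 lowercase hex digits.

Key hex bytes ba is 1 byte ≤ B = 3; zero-pad to 3 bytes: K' = ba 00 00.
K' ⊕ ipad = 8c 36 36.  K' ⊕ opad = e6 5c 5c.
Inner input = (K'⊕ipad) ∥ m = 8c 36 36 ∥ 0a 7b.
Inner hash: even-index sum = 317 mod 256 = 61; odd-index sum = 64 mod 256 = 64 → 3d 40.
Outer input = (K'⊕opad) ∥ inner = e6 5c 5c ∥ 3d 40.
Outer hash (tag): even-index sum = 386 mod 256 = 130; odd-index sum = 153 mod 256 = 153 → 82 99.

8299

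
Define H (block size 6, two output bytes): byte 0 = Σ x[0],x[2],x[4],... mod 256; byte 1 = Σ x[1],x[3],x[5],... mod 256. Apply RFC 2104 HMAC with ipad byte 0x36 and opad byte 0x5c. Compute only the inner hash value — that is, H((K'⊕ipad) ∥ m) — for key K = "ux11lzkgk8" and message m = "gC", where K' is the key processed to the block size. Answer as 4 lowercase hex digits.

Key "ux11lzkgk8" = 75 78 31 31 6c 7a 6b 67 6b 38 is 10 bytes > B = 6, so hash it first: H(key) = e8 c2, then zero-pad to 6 bytes: K' = e8 c2 00 00 00 00.
K' ⊕ ipad = de f4 36 36 36 36.
Inner input = de f4 36 36 36 36 ∥ 67 43.
Inner hash: even-index sum = 433 mod 256 = 177; odd-index sum = 419 mod 256 = 163 → b1 a3.

b1a3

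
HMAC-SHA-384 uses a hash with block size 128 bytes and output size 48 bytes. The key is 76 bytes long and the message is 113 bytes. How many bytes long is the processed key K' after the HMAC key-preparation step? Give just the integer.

128

Key is 76 ≤ 128 bytes, zero-padded: |K'| = 128.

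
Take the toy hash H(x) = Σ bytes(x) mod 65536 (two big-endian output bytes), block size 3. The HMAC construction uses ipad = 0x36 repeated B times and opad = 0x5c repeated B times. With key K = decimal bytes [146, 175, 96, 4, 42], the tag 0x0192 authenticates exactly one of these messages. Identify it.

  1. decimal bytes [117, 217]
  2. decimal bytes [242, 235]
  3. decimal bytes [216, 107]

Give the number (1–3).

Key decimal bytes [146, 175, 96, 4, 42] = 92 af 60 04 2a is 5 bytes > B = 3, so hash it first: H(key) = 01 cf, then zero-pad to 3 bytes: K' = 01 cf 00.
K' ⊕ ipad = 37 f9 36; K' ⊕ opad = 5d 93 5c.
m1: inner = H(37 f9 36 75 d9) = 02 b4; tag = H(5d 93 5c 02 b4) = 0202
m2: inner = H(37 f9 36 f2 eb) = 03 43; tag = H(5d 93 5c 03 43) = 0192 ← matches
m3: inner = H(37 f9 36 d8 6b) = 02 a9; tag = H(5d 93 5c 02 a9) = 01f7

2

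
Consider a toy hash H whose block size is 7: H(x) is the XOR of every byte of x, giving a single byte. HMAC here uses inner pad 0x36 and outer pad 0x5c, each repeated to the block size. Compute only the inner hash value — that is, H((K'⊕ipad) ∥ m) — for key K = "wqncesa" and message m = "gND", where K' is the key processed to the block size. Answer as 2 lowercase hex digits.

27

Key "wqncesa" = 77 71 6e 63 65 73 61 is exactly B = 7 bytes: K' = 77 71 6e 63 65 73 61.
K' ⊕ ipad = 41 47 58 55 53 45 57.
Inner input = 41 47 58 55 53 45 57 ∥ 67 4e 44.
Inner hash: XOR 41⊕47⊕58⊕55⊕53⊕45⊕57⊕67⊕4e⊕44 = 27.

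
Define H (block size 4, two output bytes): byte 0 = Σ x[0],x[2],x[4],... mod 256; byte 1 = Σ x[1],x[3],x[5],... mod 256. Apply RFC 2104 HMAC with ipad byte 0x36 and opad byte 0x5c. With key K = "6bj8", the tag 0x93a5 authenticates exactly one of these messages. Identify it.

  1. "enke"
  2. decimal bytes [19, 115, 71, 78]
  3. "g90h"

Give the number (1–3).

Key "6bj8" = 36 62 6a 38 is exactly B = 4 bytes: K' = 36 62 6a 38.
K' ⊕ ipad = 00 54 5c 0e; K' ⊕ opad = 6a 3e 36 64.
m1: inner = H(00 54 5c 0e 65 6e 6b 65) = 2c 35; tag = H(6a 3e 36 64 2c 35) = ccd7
m2: inner = H(00 54 5c 0e 13 73 47 4e) = b6 23; tag = H(6a 3e 36 64 b6 23) = 56c5
m3: inner = H(00 54 5c 0e 67 39 30 68) = f3 03; tag = H(6a 3e 36 64 f3 03) = 93a5 ← matches

3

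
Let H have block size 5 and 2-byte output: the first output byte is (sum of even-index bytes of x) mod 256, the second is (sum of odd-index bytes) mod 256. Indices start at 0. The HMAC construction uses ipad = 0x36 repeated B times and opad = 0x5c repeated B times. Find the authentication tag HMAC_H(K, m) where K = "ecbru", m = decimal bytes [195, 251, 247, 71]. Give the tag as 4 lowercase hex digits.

Key "ecbru" = 65 63 62 72 75 is exactly B = 5 bytes: K' = 65 63 62 72 75.
K' ⊕ ipad = 53 55 54 44 43.  K' ⊕ opad = 39 3f 3e 2e 29.
Inner input = (K'⊕ipad) ∥ m = 53 55 54 44 43 ∥ c3 fb f7 47.
Inner hash: even-index sum = 556 mod 256 = 44; odd-index sum = 595 mod 256 = 83 → 2c 53.
Outer input = (K'⊕opad) ∥ inner = 39 3f 3e 2e 29 ∥ 2c 53.
Outer hash (tag): even-index sum = 243 mod 256 = 243; odd-index sum = 153 mod 256 = 153 → f3 99.

f399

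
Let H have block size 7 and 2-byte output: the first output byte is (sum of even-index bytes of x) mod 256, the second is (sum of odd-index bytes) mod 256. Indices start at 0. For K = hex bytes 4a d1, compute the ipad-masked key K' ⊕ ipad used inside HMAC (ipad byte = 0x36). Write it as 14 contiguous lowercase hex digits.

7ce73636363636

Key hex bytes 4a d1 is 2 bytes ≤ B = 7; zero-pad to 7 bytes: K' = 4a d1 00 00 00 00 00.
XOR each byte with 0x36: 4a⊕36=7c, d1⊕36=e7, 00⊕36=36, 00⊕36=36, 00⊕36=36, 00⊕36=36, 00⊕36=36.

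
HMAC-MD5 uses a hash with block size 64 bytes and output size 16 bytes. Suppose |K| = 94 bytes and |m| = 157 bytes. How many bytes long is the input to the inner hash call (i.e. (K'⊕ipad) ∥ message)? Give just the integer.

221

Key is 94 > 64 bytes, so it is hashed to 16 bytes then zero-padded to 64: |K'| = 64.
Inner input = (K'⊕ipad) ∥ m → 64 + 157 = 221 bytes.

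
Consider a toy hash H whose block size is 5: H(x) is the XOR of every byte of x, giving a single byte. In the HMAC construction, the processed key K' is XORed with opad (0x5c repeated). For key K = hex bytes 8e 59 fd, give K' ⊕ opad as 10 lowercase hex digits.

Key hex bytes 8e 59 fd is 3 bytes ≤ B = 5; zero-pad to 5 bytes: K' = 8e 59 fd 00 00.
XOR each byte with 0x5c: 8e⊕5c=d2, 59⊕5c=05, fd⊕5c=a1, 00⊕5c=5c, 00⊕5c=5c.

d205a15c5c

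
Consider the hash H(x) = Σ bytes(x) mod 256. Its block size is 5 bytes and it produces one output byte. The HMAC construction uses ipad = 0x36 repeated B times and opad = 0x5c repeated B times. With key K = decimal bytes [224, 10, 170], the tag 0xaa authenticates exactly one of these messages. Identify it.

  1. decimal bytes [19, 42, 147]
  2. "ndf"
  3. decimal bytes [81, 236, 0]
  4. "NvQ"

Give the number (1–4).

Key decimal bytes [224, 10, 170] = e0 0a aa is 3 bytes ≤ B = 5; zero-pad to 5 bytes: K' = e0 0a aa 00 00.
K' ⊕ ipad = d6 3c 9c 36 36; K' ⊕ opad = bc 56 f6 5c 5c.
m1: inner = H(d6 3c 9c 36 36 13 2a 93) = ea; tag = H(bc 56 f6 5c 5c ea) = aa ← matches
m2: inner = H(d6 3c 9c 36 36 6e 64 66) = 52; tag = H(bc 56 f6 5c 5c 52) = 12
m3: inner = H(d6 3c 9c 36 36 51 ec 00) = 57; tag = H(bc 56 f6 5c 5c 57) = 17
m4: inner = H(d6 3c 9c 36 36 4e 76 51) = 2f; tag = H(bc 56 f6 5c 5c 2f) = ef

1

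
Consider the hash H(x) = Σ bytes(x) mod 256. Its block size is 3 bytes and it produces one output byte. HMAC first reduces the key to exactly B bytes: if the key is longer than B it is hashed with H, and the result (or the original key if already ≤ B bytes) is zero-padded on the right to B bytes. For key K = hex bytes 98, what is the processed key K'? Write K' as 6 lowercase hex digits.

Key hex bytes 98 is 1 byte ≤ B = 3; zero-pad to 3 bytes: K' = 98 00 00.

980000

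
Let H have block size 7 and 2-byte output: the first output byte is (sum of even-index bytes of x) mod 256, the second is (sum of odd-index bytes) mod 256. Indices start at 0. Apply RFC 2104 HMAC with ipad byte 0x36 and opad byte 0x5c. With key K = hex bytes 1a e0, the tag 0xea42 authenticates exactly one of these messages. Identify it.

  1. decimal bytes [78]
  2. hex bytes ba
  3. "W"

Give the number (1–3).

Key hex bytes 1a e0 is 2 bytes ≤ B = 7; zero-pad to 7 bytes: K' = 1a e0 00 00 00 00 00.
K' ⊕ ipad = 2c d6 36 36 36 36 36; K' ⊕ opad = 46 bc 5c 5c 5c 5c 5c.
m1: inner = H(2c d6 36 36 36 36 36 4e) = ce 90; tag = H(46 bc 5c 5c 5c 5c 5c ce 90) = ea42 ← matches
m2: inner = H(2c d6 36 36 36 36 36 ba) = ce fc; tag = H(46 bc 5c 5c 5c 5c 5c ce fc) = 5642
m3: inner = H(2c d6 36 36 36 36 36 57) = ce 99; tag = H(46 bc 5c 5c 5c 5c 5c ce 99) = f342

1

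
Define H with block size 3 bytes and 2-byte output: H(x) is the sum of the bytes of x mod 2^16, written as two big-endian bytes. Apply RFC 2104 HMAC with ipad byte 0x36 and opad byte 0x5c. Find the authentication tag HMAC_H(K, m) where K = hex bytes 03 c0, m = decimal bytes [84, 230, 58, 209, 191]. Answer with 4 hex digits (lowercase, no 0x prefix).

Key hex bytes 03 c0 is 2 bytes ≤ B = 3; zero-pad to 3 bytes: K' = 03 c0 00.
K' ⊕ ipad = 35 f6 36.  K' ⊕ opad = 5f 9c 5c.
Inner input = (K'⊕ipad) ∥ m = 35 f6 36 ∥ 54 e6 3a d1 bf.
Inner hash: sum = 53+246+54+84+230+58+209+191 = 1125 → 04 65.
Outer input = (K'⊕opad) ∥ inner = 5f 9c 5c ∥ 04 65.
Outer hash (tag): sum = 95+156+92+4+101 = 448 → 01 c0.

01c0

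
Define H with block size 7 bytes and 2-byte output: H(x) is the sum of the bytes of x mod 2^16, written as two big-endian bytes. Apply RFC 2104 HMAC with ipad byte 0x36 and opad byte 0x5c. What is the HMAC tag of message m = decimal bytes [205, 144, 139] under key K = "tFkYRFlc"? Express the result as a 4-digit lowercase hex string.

03e3

Key "tFkYRFlc" = 74 46 6b 59 52 46 6c 63 is 8 bytes > B = 7, so hash it first: H(key) = 02 e5, then zero-pad to 7 bytes: K' = 02 e5 00 00 00 00 00.
K' ⊕ ipad = 34 d3 36 36 36 36 36.  K' ⊕ opad = 5e b9 5c 5c 5c 5c 5c.
Inner input = (K'⊕ipad) ∥ m = 34 d3 36 36 36 36 36 ∥ cd 90 8b.
Inner hash: sum = 52+211+54+54+54+54+54+205+144+139 = 1021 → 03 fd.
Outer input = (K'⊕opad) ∥ inner = 5e b9 5c 5c 5c 5c 5c ∥ 03 fd.
Outer hash (tag): sum = 94+185+92+92+92+92+92+3+253 = 995 → 03 e3.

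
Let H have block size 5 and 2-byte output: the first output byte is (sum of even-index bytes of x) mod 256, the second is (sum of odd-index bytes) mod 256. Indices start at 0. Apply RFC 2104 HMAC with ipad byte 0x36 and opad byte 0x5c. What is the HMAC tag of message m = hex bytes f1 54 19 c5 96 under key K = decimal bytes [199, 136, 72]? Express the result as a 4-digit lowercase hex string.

Key decimal bytes [199, 136, 72] = c7 88 48 is 3 bytes ≤ B = 5; zero-pad to 5 bytes: K' = c7 88 48 00 00.
K' ⊕ ipad = f1 be 7e 36 36.  K' ⊕ opad = 9b d4 14 5c 5c.
Inner input = (K'⊕ipad) ∥ m = f1 be 7e 36 36 ∥ f1 54 19 c5 96.
Inner hash: even-index sum = 702 mod 256 = 190; odd-index sum = 660 mod 256 = 148 → be 94.
Outer input = (K'⊕opad) ∥ inner = 9b d4 14 5c 5c ∥ be 94.
Outer hash (tag): even-index sum = 415 mod 256 = 159; odd-index sum = 494 mod 256 = 238 → 9f ee.

9fee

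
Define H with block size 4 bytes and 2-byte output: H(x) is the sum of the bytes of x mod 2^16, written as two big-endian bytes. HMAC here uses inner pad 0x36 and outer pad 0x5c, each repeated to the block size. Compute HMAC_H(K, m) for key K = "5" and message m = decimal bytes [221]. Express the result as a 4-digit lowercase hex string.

Key "5" = 35 is 1 byte ≤ B = 4; zero-pad to 4 bytes: K' = 35 00 00 00.
K' ⊕ ipad = 03 36 36 36.  K' ⊕ opad = 69 5c 5c 5c.
Inner input = (K'⊕ipad) ∥ m = 03 36 36 36 ∥ dd.
Inner hash: sum = 3+54+54+54+221 = 386 → 01 82.
Outer input = (K'⊕opad) ∥ inner = 69 5c 5c 5c ∥ 01 82.
Outer hash (tag): sum = 105+92+92+92+1+130 = 512 → 02 00.

0200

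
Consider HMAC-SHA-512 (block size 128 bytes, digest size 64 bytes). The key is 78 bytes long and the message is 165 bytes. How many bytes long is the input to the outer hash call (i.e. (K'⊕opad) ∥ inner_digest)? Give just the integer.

Key is 78 ≤ 128 bytes, zero-padded: |K'| = 128.
Outer input = (K'⊕opad) ∥ H(inner) → 128 + 64 = 192 bytes.

192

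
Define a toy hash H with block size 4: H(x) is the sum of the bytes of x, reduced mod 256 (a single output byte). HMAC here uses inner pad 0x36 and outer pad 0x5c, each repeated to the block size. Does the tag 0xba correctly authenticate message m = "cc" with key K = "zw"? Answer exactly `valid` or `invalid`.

Key "zw" = 7a 77 is 2 bytes ≤ B = 4; zero-pad to 4 bytes: K' = 7a 77 00 00.
K' ⊕ ipad = 4c 41 36 36; K' ⊕ opad = 26 2b 5c 5c.
Inner hash: sum = 76+65+54+54+99+99 = 447; mod 256 = 191 → bf.
Outer hash (recomputed tag): sum = 38+43+92+92+191 = 456; mod 256 = 200 → c8.
Recomputed tag = c8; claimed = ba → mismatch.

invalid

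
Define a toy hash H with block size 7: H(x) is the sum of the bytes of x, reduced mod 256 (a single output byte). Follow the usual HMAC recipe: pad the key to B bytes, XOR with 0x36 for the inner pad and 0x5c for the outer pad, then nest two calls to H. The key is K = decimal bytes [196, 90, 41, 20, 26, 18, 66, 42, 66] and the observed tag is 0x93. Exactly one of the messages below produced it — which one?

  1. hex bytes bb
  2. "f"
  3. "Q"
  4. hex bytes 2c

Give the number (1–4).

1

Key decimal bytes [196, 90, 41, 20, 26, 18, 66, 42, 66] = c4 5a 29 14 1a 12 42 2a 42 is 9 bytes > B = 7, so hash it first: H(key) = 35, then zero-pad to 7 bytes: K' = 35 00 00 00 00 00 00.
K' ⊕ ipad = 03 36 36 36 36 36 36; K' ⊕ opad = 69 5c 5c 5c 5c 5c 5c.
m1: inner = H(03 36 36 36 36 36 36 bb) = 02; tag = H(69 5c 5c 5c 5c 5c 5c 02) = 93 ← matches
m2: inner = H(03 36 36 36 36 36 36 66) = ad; tag = H(69 5c 5c 5c 5c 5c 5c ad) = 3e
m3: inner = H(03 36 36 36 36 36 36 51) = 98; tag = H(69 5c 5c 5c 5c 5c 5c 98) = 29
m4: inner = H(03 36 36 36 36 36 36 2c) = 73; tag = H(69 5c 5c 5c 5c 5c 5c 73) = 04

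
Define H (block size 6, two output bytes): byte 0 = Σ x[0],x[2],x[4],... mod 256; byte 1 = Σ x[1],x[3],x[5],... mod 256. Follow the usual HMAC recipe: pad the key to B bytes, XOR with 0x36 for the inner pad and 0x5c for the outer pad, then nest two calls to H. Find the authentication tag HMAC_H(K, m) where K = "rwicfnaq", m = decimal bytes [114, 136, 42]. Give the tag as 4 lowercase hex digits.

5220

Key "rwicfnaq" = 72 77 69 63 66 6e 61 71 is 8 bytes > B = 6, so hash it first: H(key) = a2 b9, then zero-pad to 6 bytes: K' = a2 b9 00 00 00 00.
K' ⊕ ipad = 94 8f 36 36 36 36.  K' ⊕ opad = fe e5 5c 5c 5c 5c.
Inner input = (K'⊕ipad) ∥ m = 94 8f 36 36 36 36 ∥ 72 88 2a.
Inner hash: even-index sum = 412 mod 256 = 156; odd-index sum = 387 mod 256 = 131 → 9c 83.
Outer input = (K'⊕opad) ∥ inner = fe e5 5c 5c 5c 5c ∥ 9c 83.
Outer hash (tag): even-index sum = 594 mod 256 = 82; odd-index sum = 544 mod 256 = 32 → 52 20.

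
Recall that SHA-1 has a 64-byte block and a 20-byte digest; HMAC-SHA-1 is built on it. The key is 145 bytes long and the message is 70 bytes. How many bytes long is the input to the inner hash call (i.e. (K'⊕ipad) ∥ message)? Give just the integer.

Key is 145 > 64 bytes, so it is hashed to 20 bytes then zero-padded to 64: |K'| = 64.
Inner input = (K'⊕ipad) ∥ m → 64 + 70 = 134 bytes.

134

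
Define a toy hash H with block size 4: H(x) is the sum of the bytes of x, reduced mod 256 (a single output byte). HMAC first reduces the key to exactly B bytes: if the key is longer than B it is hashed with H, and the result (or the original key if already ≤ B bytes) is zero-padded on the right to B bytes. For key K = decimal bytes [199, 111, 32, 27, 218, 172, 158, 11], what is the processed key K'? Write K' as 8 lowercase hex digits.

|K| = 8 > B = 4, so first hash the key.
H(K): sum = 199+111+32+27+218+172+158+11 = 928; mod 256 = 160 → a0.
Zero-pad H(K) = a0 to 4 bytes: K' = a0 00 00 00.

a0000000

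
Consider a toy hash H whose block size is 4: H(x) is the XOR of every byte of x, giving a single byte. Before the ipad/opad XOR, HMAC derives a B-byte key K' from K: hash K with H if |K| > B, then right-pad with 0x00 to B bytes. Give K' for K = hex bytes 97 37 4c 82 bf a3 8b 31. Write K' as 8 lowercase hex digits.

c8000000

|K| = 8 > B = 4, so first hash the key.
H(K): XOR 97⊕37⊕4c⊕82⊕bf⊕a3⊕8b⊕31 = c8.
Zero-pad H(K) = c8 to 4 bytes: K' = c8 00 00 00.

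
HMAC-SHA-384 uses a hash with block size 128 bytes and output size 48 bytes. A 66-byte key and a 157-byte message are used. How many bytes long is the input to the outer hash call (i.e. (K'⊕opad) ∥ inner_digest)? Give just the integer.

Key is 66 ≤ 128 bytes, zero-padded: |K'| = 128.
Outer input = (K'⊕opad) ∥ H(inner) → 128 + 48 = 176 bytes.

176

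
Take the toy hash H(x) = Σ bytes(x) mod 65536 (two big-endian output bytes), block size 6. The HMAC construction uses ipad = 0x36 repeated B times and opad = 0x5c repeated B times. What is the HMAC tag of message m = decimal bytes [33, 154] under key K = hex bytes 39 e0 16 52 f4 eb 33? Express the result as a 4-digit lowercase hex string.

Key hex bytes 39 e0 16 52 f4 eb 33 is 7 bytes > B = 6, so hash it first: H(key) = 03 93, then zero-pad to 6 bytes: K' = 03 93 00 00 00 00.
K' ⊕ ipad = 35 a5 36 36 36 36.  K' ⊕ opad = 5f cf 5c 5c 5c 5c.
Inner input = (K'⊕ipad) ∥ m = 35 a5 36 36 36 36 ∥ 21 9a.
Inner hash: sum = 53+165+54+54+54+54+33+154 = 621 → 02 6d.
Outer input = (K'⊕opad) ∥ inner = 5f cf 5c 5c 5c 5c ∥ 02 6d.
Outer hash (tag): sum = 95+207+92+92+92+92+2+109 = 781 → 03 0d.

030d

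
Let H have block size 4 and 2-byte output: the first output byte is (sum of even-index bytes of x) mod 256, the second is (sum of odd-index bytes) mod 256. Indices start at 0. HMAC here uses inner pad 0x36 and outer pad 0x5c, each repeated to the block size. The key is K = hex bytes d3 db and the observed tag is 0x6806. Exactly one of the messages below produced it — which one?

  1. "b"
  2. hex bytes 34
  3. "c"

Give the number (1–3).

Key hex bytes d3 db is 2 bytes ≤ B = 4; zero-pad to 4 bytes: K' = d3 db 00 00.
K' ⊕ ipad = e5 ed 36 36; K' ⊕ opad = 8f 87 5c 5c.
m1: inner = H(e5 ed 36 36 62) = 7d 23; tag = H(8f 87 5c 5c 7d 23) = 6806 ← matches
m2: inner = H(e5 ed 36 36 34) = 4f 23; tag = H(8f 87 5c 5c 4f 23) = 3a06
m3: inner = H(e5 ed 36 36 63) = 7e 23; tag = H(8f 87 5c 5c 7e 23) = 6906

1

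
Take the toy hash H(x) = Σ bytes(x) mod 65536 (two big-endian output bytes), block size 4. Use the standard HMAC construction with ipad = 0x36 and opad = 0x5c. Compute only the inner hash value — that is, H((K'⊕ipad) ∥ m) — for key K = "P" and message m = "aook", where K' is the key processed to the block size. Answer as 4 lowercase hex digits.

Key "P" = 50 is 1 byte ≤ B = 4; zero-pad to 4 bytes: K' = 50 00 00 00.
K' ⊕ ipad = 66 36 36 36.
Inner input = 66 36 36 36 ∥ 61 6f 6f 6b.
Inner hash: sum = 102+54+54+54+97+111+111+107 = 690 → 02 b2.

02b2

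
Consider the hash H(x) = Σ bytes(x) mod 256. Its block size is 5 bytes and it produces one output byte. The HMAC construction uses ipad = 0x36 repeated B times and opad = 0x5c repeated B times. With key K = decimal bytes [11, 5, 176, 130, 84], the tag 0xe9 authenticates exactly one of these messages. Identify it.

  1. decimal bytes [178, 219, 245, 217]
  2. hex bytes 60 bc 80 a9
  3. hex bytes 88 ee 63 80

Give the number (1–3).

Key decimal bytes [11, 5, 176, 130, 84] = 0b 05 b0 82 54 is exactly B = 5 bytes: K' = 0b 05 b0 82 54.
K' ⊕ ipad = 3d 33 86 b4 62; K' ⊕ opad = 57 59 ec de 08.
m1: inner = H(3d 33 86 b4 62 b2 db f5 d9) = 67; tag = H(57 59 ec de 08 67) = e9 ← matches
m2: inner = H(3d 33 86 b4 62 60 bc 80 a9) = 51; tag = H(57 59 ec de 08 51) = d3
m3: inner = H(3d 33 86 b4 62 88 ee 63 80) = 65; tag = H(57 59 ec de 08 65) = e7

1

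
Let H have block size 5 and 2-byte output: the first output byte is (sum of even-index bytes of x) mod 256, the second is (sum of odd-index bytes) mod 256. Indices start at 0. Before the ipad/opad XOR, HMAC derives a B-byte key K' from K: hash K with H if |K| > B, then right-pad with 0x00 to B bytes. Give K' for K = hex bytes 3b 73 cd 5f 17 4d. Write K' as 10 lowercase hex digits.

1f1f000000

|K| = 6 > B = 5, so first hash the key.
H(K): even-index sum = 287 mod 256 = 31; odd-index sum = 287 mod 256 = 31 → 1f 1f.
Zero-pad H(K) = 1f 1f to 5 bytes: K' = 1f 1f 00 00 00.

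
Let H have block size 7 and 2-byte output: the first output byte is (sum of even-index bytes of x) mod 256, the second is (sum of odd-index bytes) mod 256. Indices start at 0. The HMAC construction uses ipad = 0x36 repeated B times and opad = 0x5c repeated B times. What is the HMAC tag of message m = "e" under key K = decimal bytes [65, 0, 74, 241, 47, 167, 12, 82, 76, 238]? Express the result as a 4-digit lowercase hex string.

Key decimal bytes [65, 0, 74, 241, 47, 167, 12, 82, 76, 238] = 41 00 4a f1 2f a7 0c 52 4c ee is 10 bytes > B = 7, so hash it first: H(key) = 12 d8, then zero-pad to 7 bytes: K' = 12 d8 00 00 00 00 00.
K' ⊕ ipad = 24 ee 36 36 36 36 36.  K' ⊕ opad = 4e 84 5c 5c 5c 5c 5c.
Inner input = (K'⊕ipad) ∥ m = 24 ee 36 36 36 36 36 ∥ 65.
Inner hash: even-index sum = 198 mod 256 = 198; odd-index sum = 447 mod 256 = 191 → c6 bf.
Outer input = (K'⊕opad) ∥ inner = 4e 84 5c 5c 5c 5c 5c ∥ c6 bf.
Outer hash (tag): even-index sum = 545 mod 256 = 33; odd-index sum = 514 mod 256 = 2 → 21 02.

2102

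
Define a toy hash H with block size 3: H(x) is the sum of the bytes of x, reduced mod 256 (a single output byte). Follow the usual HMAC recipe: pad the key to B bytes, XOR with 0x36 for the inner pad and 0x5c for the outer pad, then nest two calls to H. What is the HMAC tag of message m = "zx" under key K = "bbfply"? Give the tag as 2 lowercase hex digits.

Key "bbfply" = 62 62 66 70 6c 79 is 6 bytes > B = 3, so hash it first: H(key) = 7f, then zero-pad to 3 bytes: K' = 7f 00 00.
K' ⊕ ipad = 49 36 36.  K' ⊕ opad = 23 5c 5c.
Inner input = (K'⊕ipad) ∥ m = 49 36 36 ∥ 7a 78.
Inner hash: sum = 73+54+54+122+120 = 423; mod 256 = 167 → a7.
Outer input = (K'⊕opad) ∥ inner = 23 5c 5c ∥ a7.
Outer hash (tag): sum = 35+92+92+167 = 386; mod 256 = 130 → 82.

82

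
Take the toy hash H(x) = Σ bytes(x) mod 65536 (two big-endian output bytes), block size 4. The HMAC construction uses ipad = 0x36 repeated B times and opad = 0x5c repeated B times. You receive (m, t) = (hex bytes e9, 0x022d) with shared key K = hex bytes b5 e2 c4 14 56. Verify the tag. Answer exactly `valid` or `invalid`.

valid

Key hex bytes b5 e2 c4 14 56 is 5 bytes > B = 4, so hash it first: H(key) = 02 c5, then zero-pad to 4 bytes: K' = 02 c5 00 00.
K' ⊕ ipad = 34 f3 36 36; K' ⊕ opad = 5e 99 5c 5c.
Inner hash: sum = 52+243+54+54+233 = 636 → 02 7c.
Outer hash (recomputed tag): sum = 94+153+92+92+2+124 = 557 → 02 2d.
Recomputed tag = 022d; claimed = 022d → match.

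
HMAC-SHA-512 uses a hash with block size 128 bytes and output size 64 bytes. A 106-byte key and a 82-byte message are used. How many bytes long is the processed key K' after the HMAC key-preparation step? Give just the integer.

Key is 106 ≤ 128 bytes, zero-padded: |K'| = 128.

128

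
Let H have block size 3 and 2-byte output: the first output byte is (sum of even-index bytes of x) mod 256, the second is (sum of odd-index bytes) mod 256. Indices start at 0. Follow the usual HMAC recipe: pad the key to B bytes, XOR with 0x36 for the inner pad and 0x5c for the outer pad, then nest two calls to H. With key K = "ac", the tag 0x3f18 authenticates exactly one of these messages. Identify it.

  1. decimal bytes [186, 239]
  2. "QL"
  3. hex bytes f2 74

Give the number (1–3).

2

Key "ac" = 61 63 is 2 bytes ≤ B = 3; zero-pad to 3 bytes: K' = 61 63 00.
K' ⊕ ipad = 57 55 36; K' ⊕ opad = 3d 3f 5c.
m1: inner = H(57 55 36 ba ef) = 7c 0f; tag = H(3d 3f 5c 7c 0f) = a8bb
m2: inner = H(57 55 36 51 4c) = d9 a6; tag = H(3d 3f 5c d9 a6) = 3f18 ← matches
m3: inner = H(57 55 36 f2 74) = 01 47; tag = H(3d 3f 5c 01 47) = e040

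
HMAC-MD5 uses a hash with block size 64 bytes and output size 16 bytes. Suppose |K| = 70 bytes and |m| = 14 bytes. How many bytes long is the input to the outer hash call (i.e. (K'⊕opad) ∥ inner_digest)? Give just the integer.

80

Key is 70 > 64 bytes, so it is hashed to 16 bytes then zero-padded to 64: |K'| = 64.
Outer input = (K'⊕opad) ∥ H(inner) → 64 + 16 = 80 bytes.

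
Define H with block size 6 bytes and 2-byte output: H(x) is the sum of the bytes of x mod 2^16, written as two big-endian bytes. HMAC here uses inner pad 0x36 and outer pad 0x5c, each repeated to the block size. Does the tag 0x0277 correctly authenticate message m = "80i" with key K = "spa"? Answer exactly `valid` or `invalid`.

invalid

Key "spa" = 73 70 61 is 3 bytes ≤ B = 6; zero-pad to 6 bytes: K' = 73 70 61 00 00 00.
K' ⊕ ipad = 45 46 57 36 36 36; K' ⊕ opad = 2f 2c 3d 5c 5c 5c.
Inner hash: sum = 69+70+87+54+54+54+56+48+105 = 597 → 02 55.
Outer hash (recomputed tag): sum = 47+44+61+92+92+92+2+85 = 515 → 02 03.
Recomputed tag = 0203; claimed = 0277 → mismatch.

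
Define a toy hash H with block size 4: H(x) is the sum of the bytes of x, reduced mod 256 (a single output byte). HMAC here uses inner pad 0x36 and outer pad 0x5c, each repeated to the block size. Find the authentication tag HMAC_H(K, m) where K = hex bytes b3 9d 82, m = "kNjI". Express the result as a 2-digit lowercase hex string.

70

Key hex bytes b3 9d 82 is 3 bytes ≤ B = 4; zero-pad to 4 bytes: K' = b3 9d 82 00.
K' ⊕ ipad = 85 ab b4 36.  K' ⊕ opad = ef c1 de 5c.
Inner input = (K'⊕ipad) ∥ m = 85 ab b4 36 ∥ 6b 4e 6a 49.
Inner hash: sum = 133+171+180+54+107+78+106+73 = 902; mod 256 = 134 → 86.
Outer input = (K'⊕opad) ∥ inner = ef c1 de 5c ∥ 86.
Outer hash (tag): sum = 239+193+222+92+134 = 880; mod 256 = 112 → 70.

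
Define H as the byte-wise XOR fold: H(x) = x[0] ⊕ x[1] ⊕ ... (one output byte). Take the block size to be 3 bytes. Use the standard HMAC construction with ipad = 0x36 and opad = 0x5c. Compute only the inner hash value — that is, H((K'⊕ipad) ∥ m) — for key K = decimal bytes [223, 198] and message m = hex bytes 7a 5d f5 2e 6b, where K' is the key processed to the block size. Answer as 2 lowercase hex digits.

Key decimal bytes [223, 198] = df c6 is 2 bytes ≤ B = 3; zero-pad to 3 bytes: K' = df c6 00.
K' ⊕ ipad = e9 f0 36.
Inner input = e9 f0 36 ∥ 7a 5d f5 2e 6b.
Inner hash: XOR e9⊕f0⊕36⊕7a⊕5d⊕f5⊕2e⊕6b = b8.

b8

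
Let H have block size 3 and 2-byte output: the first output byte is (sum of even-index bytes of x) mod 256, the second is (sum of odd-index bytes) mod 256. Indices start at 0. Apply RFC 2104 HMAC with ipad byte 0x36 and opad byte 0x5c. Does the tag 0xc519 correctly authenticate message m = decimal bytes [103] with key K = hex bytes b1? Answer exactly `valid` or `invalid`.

invalid

Key hex bytes b1 is 1 byte ≤ B = 3; zero-pad to 3 bytes: K' = b1 00 00.
K' ⊕ ipad = 87 36 36; K' ⊕ opad = ed 5c 5c.
Inner hash: even-index sum = 189 mod 256 = 189; odd-index sum = 157 mod 256 = 157 → bd 9d.
Outer hash (recomputed tag): even-index sum = 486 mod 256 = 230; odd-index sum = 281 mod 256 = 25 → e6 19.
Recomputed tag = e619; claimed = c519 → mismatch.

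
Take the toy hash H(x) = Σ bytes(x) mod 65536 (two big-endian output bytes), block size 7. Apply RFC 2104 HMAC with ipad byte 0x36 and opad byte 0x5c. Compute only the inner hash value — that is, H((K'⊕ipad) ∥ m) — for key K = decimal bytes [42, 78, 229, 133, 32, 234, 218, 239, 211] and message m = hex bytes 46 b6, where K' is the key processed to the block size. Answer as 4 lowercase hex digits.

Key decimal bytes [42, 78, 229, 133, 32, 234, 218, 239, 211] = 2a 4e e5 85 20 ea da ef d3 is 9 bytes > B = 7, so hash it first: H(key) = 05 88, then zero-pad to 7 bytes: K' = 05 88 00 00 00 00 00.
K' ⊕ ipad = 33 be 36 36 36 36 36.
Inner input = 33 be 36 36 36 36 36 ∥ 46 b6.
Inner hash: sum = 51+190+54+54+54+54+54+70+182 = 763 → 02 fb.

02fb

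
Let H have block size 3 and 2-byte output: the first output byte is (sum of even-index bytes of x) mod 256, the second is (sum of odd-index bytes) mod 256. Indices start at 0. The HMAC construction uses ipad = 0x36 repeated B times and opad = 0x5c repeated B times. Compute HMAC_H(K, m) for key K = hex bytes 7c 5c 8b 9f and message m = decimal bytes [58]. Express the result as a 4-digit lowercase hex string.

Key hex bytes 7c 5c 8b 9f is 4 bytes > B = 3, so hash it first: H(key) = 07 fb, then zero-pad to 3 bytes: K' = 07 fb 00.
K' ⊕ ipad = 31 cd 36.  K' ⊕ opad = 5b a7 5c.
Inner input = (K'⊕ipad) ∥ m = 31 cd 36 ∥ 3a.
Inner hash: even-index sum = 103 mod 256 = 103; odd-index sum = 263 mod 256 = 7 → 67 07.
Outer input = (K'⊕opad) ∥ inner = 5b a7 5c ∥ 67 07.
Outer hash (tag): even-index sum = 190 mod 256 = 190; odd-index sum = 270 mod 256 = 14 → be 0e.

be0e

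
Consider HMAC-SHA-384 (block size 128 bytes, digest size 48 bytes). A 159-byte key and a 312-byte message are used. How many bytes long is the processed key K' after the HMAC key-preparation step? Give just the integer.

Key is 159 > 128 bytes, so it is hashed to 48 bytes then zero-padded to 128: |K'| = 128.

128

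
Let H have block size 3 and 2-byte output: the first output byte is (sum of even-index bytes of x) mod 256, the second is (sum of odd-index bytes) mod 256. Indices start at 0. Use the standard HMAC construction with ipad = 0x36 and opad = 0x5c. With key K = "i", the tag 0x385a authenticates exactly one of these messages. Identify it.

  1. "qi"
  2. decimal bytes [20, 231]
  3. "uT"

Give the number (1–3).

Key "i" = 69 is 1 byte ≤ B = 3; zero-pad to 3 bytes: K' = 69 00 00.
K' ⊕ ipad = 5f 36 36; K' ⊕ opad = 35 5c 5c.
m1: inner = H(5f 36 36 71 69) = fe a7; tag = H(35 5c 5c fe a7) = 385a ← matches
m2: inner = H(5f 36 36 14 e7) = 7c 4a; tag = H(35 5c 5c 7c 4a) = dbd8
m3: inner = H(5f 36 36 75 54) = e9 ab; tag = H(35 5c 5c e9 ab) = 3c45

1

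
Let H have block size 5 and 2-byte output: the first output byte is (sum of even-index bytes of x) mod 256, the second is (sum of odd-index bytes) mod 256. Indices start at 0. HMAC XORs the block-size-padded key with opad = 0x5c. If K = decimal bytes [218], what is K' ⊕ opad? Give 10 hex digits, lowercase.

865c5c5c5c

Key decimal bytes [218] = da is 1 byte ≤ B = 5; zero-pad to 5 bytes: K' = da 00 00 00 00.
XOR each byte with 0x5c: da⊕5c=86, 00⊕5c=5c, 00⊕5c=5c, 00⊕5c=5c, 00⊕5c=5c.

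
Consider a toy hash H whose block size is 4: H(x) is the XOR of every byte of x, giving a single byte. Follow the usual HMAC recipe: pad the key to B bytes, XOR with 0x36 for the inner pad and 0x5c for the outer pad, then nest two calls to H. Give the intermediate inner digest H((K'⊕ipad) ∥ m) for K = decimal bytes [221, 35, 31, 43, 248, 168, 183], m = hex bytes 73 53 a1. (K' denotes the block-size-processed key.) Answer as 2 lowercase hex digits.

ac

Key decimal bytes [221, 35, 31, 43, 248, 168, 183] = dd 23 1f 2b f8 a8 b7 is 7 bytes > B = 4, so hash it first: H(key) = 2d, then zero-pad to 4 bytes: K' = 2d 00 00 00.
K' ⊕ ipad = 1b 36 36 36.
Inner input = 1b 36 36 36 ∥ 73 53 a1.
Inner hash: XOR 1b⊕36⊕36⊕36⊕73⊕53⊕a1 = ac.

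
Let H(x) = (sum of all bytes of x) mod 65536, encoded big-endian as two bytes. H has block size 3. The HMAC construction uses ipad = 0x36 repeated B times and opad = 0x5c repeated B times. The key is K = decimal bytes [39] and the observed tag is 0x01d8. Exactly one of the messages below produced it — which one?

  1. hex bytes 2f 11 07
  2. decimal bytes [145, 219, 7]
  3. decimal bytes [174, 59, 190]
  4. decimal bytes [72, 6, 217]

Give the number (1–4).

Key decimal bytes [39] = 27 is 1 byte ≤ B = 3; zero-pad to 3 bytes: K' = 27 00 00.
K' ⊕ ipad = 11 36 36; K' ⊕ opad = 7b 5c 5c.
m1: inner = H(11 36 36 2f 11 07) = 00 c4; tag = H(7b 5c 5c 00 c4) = 01f7
m2: inner = H(11 36 36 91 db 07) = 01 f0; tag = H(7b 5c 5c 01 f0) = 0224
m3: inner = H(11 36 36 ae 3b be) = 02 24; tag = H(7b 5c 5c 02 24) = 0159
m4: inner = H(11 36 36 48 06 d9) = 01 a4; tag = H(7b 5c 5c 01 a4) = 01d8 ← matches

4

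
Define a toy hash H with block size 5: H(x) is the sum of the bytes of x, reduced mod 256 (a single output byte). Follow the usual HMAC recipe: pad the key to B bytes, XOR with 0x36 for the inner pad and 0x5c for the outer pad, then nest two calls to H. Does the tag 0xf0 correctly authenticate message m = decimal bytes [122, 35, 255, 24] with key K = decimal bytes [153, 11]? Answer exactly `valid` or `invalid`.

Key decimal bytes [153, 11] = 99 0b is 2 bytes ≤ B = 5; zero-pad to 5 bytes: K' = 99 0b 00 00 00.
K' ⊕ ipad = af 3d 36 36 36; K' ⊕ opad = c5 57 5c 5c 5c.
Inner hash: sum = 175+61+54+54+54+122+35+255+24 = 834; mod 256 = 66 → 42.
Outer hash (recomputed tag): sum = 197+87+92+92+92+66 = 626; mod 256 = 114 → 72.
Recomputed tag = 72; claimed = f0 → mismatch.

invalid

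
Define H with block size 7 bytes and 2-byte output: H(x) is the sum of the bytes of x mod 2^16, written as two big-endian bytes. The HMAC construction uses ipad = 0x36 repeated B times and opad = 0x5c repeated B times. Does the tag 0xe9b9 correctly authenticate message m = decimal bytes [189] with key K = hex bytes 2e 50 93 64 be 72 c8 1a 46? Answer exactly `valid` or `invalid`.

invalid

Key hex bytes 2e 50 93 64 be 72 c8 1a 46 is 9 bytes > B = 7, so hash it first: H(key) = 03 cd, then zero-pad to 7 bytes: K' = 03 cd 00 00 00 00 00.
K' ⊕ ipad = 35 fb 36 36 36 36 36; K' ⊕ opad = 5f 91 5c 5c 5c 5c 5c.
Inner hash: sum = 53+251+54+54+54+54+54+189 = 763 → 02 fb.
Outer hash (recomputed tag): sum = 95+145+92+92+92+92+92+2+251 = 953 → 03 b9.
Recomputed tag = 03b9; claimed = e9b9 → mismatch.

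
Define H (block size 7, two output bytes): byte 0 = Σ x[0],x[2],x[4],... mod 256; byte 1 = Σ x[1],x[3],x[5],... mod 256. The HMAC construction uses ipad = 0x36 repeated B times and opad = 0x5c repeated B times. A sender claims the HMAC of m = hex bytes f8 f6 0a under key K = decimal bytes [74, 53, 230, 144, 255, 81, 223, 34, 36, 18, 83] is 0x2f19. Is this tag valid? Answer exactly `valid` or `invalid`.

Key decimal bytes [74, 53, 230, 144, 255, 81, 223, 34, 36, 18, 83] = 4a 35 e6 90 ff 51 df 22 24 12 53 is 11 bytes > B = 7, so hash it first: H(key) = 85 4a, then zero-pad to 7 bytes: K' = 85 4a 00 00 00 00 00.
K' ⊕ ipad = b3 7c 36 36 36 36 36; K' ⊕ opad = d9 16 5c 5c 5c 5c 5c.
Inner hash: even-index sum = 587 mod 256 = 75; odd-index sum = 490 mod 256 = 234 → 4b ea.
Outer hash (recomputed tag): even-index sum = 727 mod 256 = 215; odd-index sum = 281 mod 256 = 25 → d7 19.
Recomputed tag = d719; claimed = 2f19 → mismatch.

invalid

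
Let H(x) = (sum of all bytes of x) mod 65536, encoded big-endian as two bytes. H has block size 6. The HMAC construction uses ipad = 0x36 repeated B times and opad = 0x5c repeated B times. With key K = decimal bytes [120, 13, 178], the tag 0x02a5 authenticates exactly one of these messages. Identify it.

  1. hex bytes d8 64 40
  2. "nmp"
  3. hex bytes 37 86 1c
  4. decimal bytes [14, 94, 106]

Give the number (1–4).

1

Key decimal bytes [120, 13, 178] = 78 0d b2 is 3 bytes ≤ B = 6; zero-pad to 6 bytes: K' = 78 0d b2 00 00 00.
K' ⊕ ipad = 4e 3b 84 36 36 36; K' ⊕ opad = 24 51 ee 5c 5c 5c.
m1: inner = H(4e 3b 84 36 36 36 d8 64 40) = 03 2b; tag = H(24 51 ee 5c 5c 5c 03 2b) = 02a5 ← matches
m2: inner = H(4e 3b 84 36 36 36 6e 6d 70) = 02 fa; tag = H(24 51 ee 5c 5c 5c 02 fa) = 0373
m3: inner = H(4e 3b 84 36 36 36 37 86 1c) = 02 88; tag = H(24 51 ee 5c 5c 5c 02 88) = 0301
m4: inner = H(4e 3b 84 36 36 36 0e 5e 6a) = 02 85; tag = H(24 51 ee 5c 5c 5c 02 85) = 02fe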